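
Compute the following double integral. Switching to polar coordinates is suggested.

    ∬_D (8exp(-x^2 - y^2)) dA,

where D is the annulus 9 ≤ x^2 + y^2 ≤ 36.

The region D is 3 ≤ r ≤ 6, 0 ≤ θ ≤ 2π in polar coordinates, where x = r cos(θ), y = r sin(θ), and dA = r dr dθ.

Under the substitution, the integrand becomes 8exp(-r^2), so

    ∬_D (8exp(-x^2 - y^2)) dA = ∫_{0}^{2π} ∫_{3}^{6} (8exp(-r^2)) · r dr dθ.

Inner integral (in r): ∫_{3}^{6} (8exp(-r^2)) · r dr = -(4 - 4exp(27))exp(-36).

Outer integral (in θ): ∫_{0}^{2π} (-(4 - 4exp(27))exp(-36)) dθ = -8π (1 - exp(27))exp(-36).

Therefore ∬_D (8exp(-x^2 - y^2)) dA = -8π (1 - exp(27))exp(-36).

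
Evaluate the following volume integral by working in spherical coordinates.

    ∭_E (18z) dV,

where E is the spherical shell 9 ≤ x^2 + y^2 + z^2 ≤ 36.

In spherical coordinates, x = ρ sin(φ) cos(θ), y = ρ sin(φ) sin(θ), z = ρ cos(φ), and dV = ρ^2 sin(φ) dρ dφ dθ.

The integrand becomes 18ρ cos(φ), so

    ∭_E (18z) dV = ∫_{0}^{2π} ∫_{0}^{π} ∫_{3}^{6} (18ρ cos(φ)) · ρ^2 sin(φ) dρ dφ dθ.

Inner (ρ): 10935sin(2φ)/4.
Middle (φ): 0.
Outer (θ): 0.

Therefore the triple integral equals 0.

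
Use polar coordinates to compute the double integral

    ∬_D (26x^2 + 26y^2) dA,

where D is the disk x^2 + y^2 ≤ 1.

The region D is 0 ≤ r ≤ 1, 0 ≤ θ ≤ 2π in polar coordinates, where x = r cos(θ), y = r sin(θ), and dA = r dr dθ.

Under the substitution, the integrand becomes 26r^2, so

    ∬_D (26x^2 + 26y^2) dA = ∫_{0}^{2π} ∫_{0}^{1} (26r^2) · r dr dθ.

Inner integral (in r): ∫_{0}^{1} (26r^2) · r dr = 13/2.

Outer integral (in θ): ∫_{0}^{2π} (13/2) dθ = 13π.

Therefore ∬_D (26x^2 + 26y^2) dA = 13π.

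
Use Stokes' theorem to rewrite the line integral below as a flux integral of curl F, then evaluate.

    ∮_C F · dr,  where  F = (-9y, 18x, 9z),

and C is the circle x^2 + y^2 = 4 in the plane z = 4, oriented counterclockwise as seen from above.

Let S be the flat disk x^2 + y^2 ≤ 4 in the plane z = 4, with upward unit normal n̂ = ẑ. By Stokes' theorem,

    ∮_C F · dr = ∬_S (∇ × F) · n̂ dS = ∬_D (curl F)_z dA,

where D is the disk x^2 + y^2 ≤ 4.

Compute the curl of F = (-9y, 18x, 9z):
    (∇ × F)_x = ∂F_z/∂y - ∂F_y/∂z = 0,
    (∇ × F)_y = ∂F_x/∂z - ∂F_z/∂x = 0,
    (∇ × F)_z = ∂F_y/∂x - ∂F_x/∂y = 27.

On z = 4, (curl F)_z = 27.

Convert to polar (x = r cos θ, y = r sin θ, dA = r dr dθ); the integrand becomes 27, so

    ∬_D (curl F)_z dA = ∫_0^{2π} ∫_0^{2} (27) · r dr dθ.

Inner (r from 0 to 2): 54.
Outer (θ from 0 to 2π): 108π.

Therefore ∮_C F · dr = 108π.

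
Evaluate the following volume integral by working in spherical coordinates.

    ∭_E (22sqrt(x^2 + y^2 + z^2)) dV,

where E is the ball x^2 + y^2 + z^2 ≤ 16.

In spherical coordinates, x = ρ sin(φ) cos(θ), y = ρ sin(φ) sin(θ), z = ρ cos(φ), and dV = ρ^2 sin(φ) dρ dφ dθ.

The integrand becomes 22ρ, so

    ∭_E (22sqrt(x^2 + y^2 + z^2)) dV = ∫_{0}^{2π} ∫_{0}^{π} ∫_{0}^{4} (22ρ) · ρ^2 sin(φ) dρ dφ dθ.

Inner (ρ): 1408sin(φ).
Middle (φ): 2816.
Outer (θ): 5632π.

Therefore the triple integral equals 5632π.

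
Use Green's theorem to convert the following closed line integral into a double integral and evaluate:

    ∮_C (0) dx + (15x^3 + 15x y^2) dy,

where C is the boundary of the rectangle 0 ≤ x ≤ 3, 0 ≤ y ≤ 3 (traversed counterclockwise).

Green's theorem converts the closed line integral into a double integral over the enclosed region D:

    ∮_C P dx + Q dy = ∬_D (∂Q/∂x - ∂P/∂y) dA.

Here P = 0, Q = 15x^3 + 15x y^2, so

    ∂Q/∂x = 45x^2 + 15y^2,    ∂P/∂y = 0,
    ∂Q/∂x - ∂P/∂y = 45x^2 + 15y^2.

D is the region 0 ≤ x ≤ 3, 0 ≤ y ≤ 3. Evaluating the double integral:

    ∬_D (45x^2 + 15y^2) dA = ∫_0^{3} ∫_0^{3} (45x^2 + 15y^2) dy dx.

Inner (y from 0 to 3): 135x^2 + 135.
Outer (x from 0 to 3): 1620.

Therefore ∮_C P dx + Q dy = 1620.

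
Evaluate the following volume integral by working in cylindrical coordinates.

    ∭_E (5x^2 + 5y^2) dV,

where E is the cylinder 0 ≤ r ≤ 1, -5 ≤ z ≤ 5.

In cylindrical coordinates, x = r cos(θ), y = r sin(θ), z = z, and dV = r dr dθ dz.

The integrand becomes 5r^2, so

    ∭_E (5x^2 + 5y^2) dV = ∫_{0}^{2π} ∫_{0}^{1} ∫_{-5}^{5} (5r^2) · r dz dr dθ.

Inner (z): 50r^3.
Middle (r from 0 to 1): 25/2.
Outer (θ): 25π.

Therefore the triple integral equals 25π.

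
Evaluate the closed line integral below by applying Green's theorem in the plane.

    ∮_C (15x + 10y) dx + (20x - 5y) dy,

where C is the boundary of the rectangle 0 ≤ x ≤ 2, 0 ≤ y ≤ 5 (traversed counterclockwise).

Green's theorem converts the closed line integral into a double integral over the enclosed region D:

    ∮_C P dx + Q dy = ∬_D (∂Q/∂x - ∂P/∂y) dA.

Here P = 15x + 10y, Q = 20x - 5y, so

    ∂Q/∂x = 20,    ∂P/∂y = 10,
    ∂Q/∂x - ∂P/∂y = 10.

D is the region 0 ≤ x ≤ 2, 0 ≤ y ≤ 5. Evaluating the double integral:

    ∬_D (10) dA = ∫_0^{2} ∫_0^{5} (10) dy dx.

Inner (y from 0 to 5): 50.
Outer (x from 0 to 2): 100.

Therefore ∮_C P dx + Q dy = 100.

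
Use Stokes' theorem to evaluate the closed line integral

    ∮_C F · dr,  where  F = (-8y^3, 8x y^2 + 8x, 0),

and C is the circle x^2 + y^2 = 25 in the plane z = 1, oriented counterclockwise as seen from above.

Let S be the flat disk x^2 + y^2 ≤ 25 in the plane z = 1, with upward unit normal n̂ = ẑ. By Stokes' theorem,

    ∮_C F · dr = ∬_S (∇ × F) · n̂ dS = ∬_D (curl F)_z dA,

where D is the disk x^2 + y^2 ≤ 25.

Compute the curl of F = (-8y^3, 8x y^2 + 8x, 0):
    (∇ × F)_x = ∂F_z/∂y - ∂F_y/∂z = 0,
    (∇ × F)_y = ∂F_x/∂z - ∂F_z/∂x = 0,
    (∇ × F)_z = ∂F_y/∂x - ∂F_x/∂y = 32y^2 + 8.

On z = 1, (curl F)_z = 32y^2 + 8.

Convert to polar (x = r cos θ, y = r sin θ, dA = r dr dθ); the integrand becomes 32r^2sin(θ)^2 + 8, so

    ∬_D (curl F)_z dA = ∫_0^{2π} ∫_0^{5} (32r^2sin(θ)^2 + 8) · r dr dθ.

Inner (r from 0 to 5): 5000sin(θ)^2 + 100.
Outer (θ from 0 to 2π): 5200π.

Therefore ∮_C F · dr = 5200π.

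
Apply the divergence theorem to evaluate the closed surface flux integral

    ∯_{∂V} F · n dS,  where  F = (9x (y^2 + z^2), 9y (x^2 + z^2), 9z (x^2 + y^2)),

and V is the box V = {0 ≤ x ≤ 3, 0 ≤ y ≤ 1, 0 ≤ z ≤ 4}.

By the divergence theorem,

    ∯_{∂V} F · n dS = ∭_V (∇ · F) dV.

Compute the divergence:
    ∇ · F = ∂F_x/∂x + ∂F_y/∂y + ∂F_z/∂z = 9y^2 + 9z^2 + 9x^2 + 9z^2 + 9x^2 + 9y^2 = 18x^2 + 18y^2 + 18z^2.

V is a rectangular box, so dV = dx dy dz with 0 ≤ x ≤ 3, 0 ≤ y ≤ 1, 0 ≤ z ≤ 4.

Integrate (18x^2 + 18y^2 + 18z^2) over V as an iterated integral:

    ∭_V (∇·F) dV = ∫_0^{3} ∫_0^{1} ∫_0^{4} (18x^2 + 18y^2 + 18z^2) dz dy dx.

Inner (z from 0 to 4): 72x^2 + 72y^2 + 384.
Middle (y from 0 to 1): 72x^2 + 408.
Outer (x from 0 to 3): 1872.

Therefore ∯_{∂V} F · n dS = 1872.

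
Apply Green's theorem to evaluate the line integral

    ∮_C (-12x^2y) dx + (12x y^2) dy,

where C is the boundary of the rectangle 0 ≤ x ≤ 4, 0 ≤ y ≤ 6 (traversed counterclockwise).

Green's theorem converts the closed line integral into a double integral over the enclosed region D:

    ∮_C P dx + Q dy = ∬_D (∂Q/∂x - ∂P/∂y) dA.

Here P = -12x^2y, Q = 12x y^2, so

    ∂Q/∂x = 12y^2,    ∂P/∂y = -12x^2,
    ∂Q/∂x - ∂P/∂y = 12x^2 + 12y^2.

D is the region 0 ≤ x ≤ 4, 0 ≤ y ≤ 6. Evaluating the double integral:

    ∬_D (12x^2 + 12y^2) dA = ∫_0^{4} ∫_0^{6} (12x^2 + 12y^2) dy dx.

Inner (y from 0 to 6): 72x^2 + 864.
Outer (x from 0 to 4): 4992.

Therefore ∮_C P dx + Q dy = 4992.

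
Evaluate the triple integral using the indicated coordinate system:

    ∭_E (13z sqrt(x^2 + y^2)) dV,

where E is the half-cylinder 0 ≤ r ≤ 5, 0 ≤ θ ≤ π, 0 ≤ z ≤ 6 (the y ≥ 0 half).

In cylindrical coordinates, x = r cos(θ), y = r sin(θ), z = z, and dV = r dr dθ dz.

The integrand becomes 13r z, so

    ∭_E (13z sqrt(x^2 + y^2)) dV = ∫_{0}^{π} ∫_{0}^{5} ∫_{0}^{6} (13r z) · r dz dr dθ.

Inner (z): 234r^2.
Middle (r from 0 to 5): 9750.
Outer (θ): 9750π.

Therefore the triple integral equals 9750π.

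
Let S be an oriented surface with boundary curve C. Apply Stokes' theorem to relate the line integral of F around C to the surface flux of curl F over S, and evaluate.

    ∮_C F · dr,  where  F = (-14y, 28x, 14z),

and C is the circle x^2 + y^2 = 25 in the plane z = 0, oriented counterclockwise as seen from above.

Let S be the flat disk x^2 + y^2 ≤ 25 in the plane z = 0, with upward unit normal n̂ = ẑ. By Stokes' theorem,

    ∮_C F · dr = ∬_S (∇ × F) · n̂ dS = ∬_D (curl F)_z dA,

where D is the disk x^2 + y^2 ≤ 25.

Compute the curl of F = (-14y, 28x, 14z):
    (∇ × F)_x = ∂F_z/∂y - ∂F_y/∂z = 0,
    (∇ × F)_y = ∂F_x/∂z - ∂F_z/∂x = 0,
    (∇ × F)_z = ∂F_y/∂x - ∂F_x/∂y = 42.

On z = 0, (curl F)_z = 42.

Convert to polar (x = r cos θ, y = r sin θ, dA = r dr dθ); the integrand becomes 42, so

    ∬_D (curl F)_z dA = ∫_0^{2π} ∫_0^{5} (42) · r dr dθ.

Inner (r from 0 to 5): 525.
Outer (θ from 0 to 2π): 1050π.

Therefore ∮_C F · dr = 1050π.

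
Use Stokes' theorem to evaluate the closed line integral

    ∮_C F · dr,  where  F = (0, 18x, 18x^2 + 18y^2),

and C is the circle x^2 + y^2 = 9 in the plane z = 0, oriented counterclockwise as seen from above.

Let S be the flat disk x^2 + y^2 ≤ 9 in the plane z = 0, with upward unit normal n̂ = ẑ. By Stokes' theorem,

    ∮_C F · dr = ∬_S (∇ × F) · n̂ dS = ∬_D (curl F)_z dA,

where D is the disk x^2 + y^2 ≤ 9.

Compute the curl of F = (0, 18x, 18x^2 + 18y^2):
    (∇ × F)_x = ∂F_z/∂y - ∂F_y/∂z = 36y,
    (∇ × F)_y = ∂F_x/∂z - ∂F_z/∂x = -36x,
    (∇ × F)_z = ∂F_y/∂x - ∂F_x/∂y = 18.

On z = 0, (curl F)_z = 18.

Convert to polar (x = r cos θ, y = r sin θ, dA = r dr dθ); the integrand becomes 18, so

    ∬_D (curl F)_z dA = ∫_0^{2π} ∫_0^{3} (18) · r dr dθ.

Inner (r from 0 to 3): 81.
Outer (θ from 0 to 2π): 162π.

Therefore ∮_C F · dr = 162π.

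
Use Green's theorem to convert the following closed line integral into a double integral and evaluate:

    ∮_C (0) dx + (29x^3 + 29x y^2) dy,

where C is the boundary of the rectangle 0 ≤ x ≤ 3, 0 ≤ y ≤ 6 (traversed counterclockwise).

Green's theorem converts the closed line integral into a double integral over the enclosed region D:

    ∮_C P dx + Q dy = ∬_D (∂Q/∂x - ∂P/∂y) dA.

Here P = 0, Q = 29x^3 + 29x y^2, so

    ∂Q/∂x = 87x^2 + 29y^2,    ∂P/∂y = 0,
    ∂Q/∂x - ∂P/∂y = 87x^2 + 29y^2.

D is the region 0 ≤ x ≤ 3, 0 ≤ y ≤ 6. Evaluating the double integral:

    ∬_D (87x^2 + 29y^2) dA = ∫_0^{3} ∫_0^{6} (87x^2 + 29y^2) dy dx.

Inner (y from 0 to 6): 522x^2 + 2088.
Outer (x from 0 to 3): 10962.

Therefore ∮_C P dx + Q dy = 10962.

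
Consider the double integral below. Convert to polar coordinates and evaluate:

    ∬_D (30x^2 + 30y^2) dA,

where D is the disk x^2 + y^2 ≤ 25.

The region D is 0 ≤ r ≤ 5, 0 ≤ θ ≤ 2π in polar coordinates, where x = r cos(θ), y = r sin(θ), and dA = r dr dθ.

Under the substitution, the integrand becomes 30r^2, so

    ∬_D (30x^2 + 30y^2) dA = ∫_{0}^{2π} ∫_{0}^{5} (30r^2) · r dr dθ.

Inner integral (in r): ∫_{0}^{5} (30r^2) · r dr = 9375/2.

Outer integral (in θ): ∫_{0}^{2π} (9375/2) dθ = 9375π.

Therefore ∬_D (30x^2 + 30y^2) dA = 9375π.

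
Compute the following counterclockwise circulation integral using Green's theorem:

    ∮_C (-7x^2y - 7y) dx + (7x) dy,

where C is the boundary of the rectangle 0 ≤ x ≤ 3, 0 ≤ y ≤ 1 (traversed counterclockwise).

Green's theorem converts the closed line integral into a double integral over the enclosed region D:

    ∮_C P dx + Q dy = ∬_D (∂Q/∂x - ∂P/∂y) dA.

Here P = -7x^2y - 7y, Q = 7x, so

    ∂Q/∂x = 7,    ∂P/∂y = -7x^2 - 7,
    ∂Q/∂x - ∂P/∂y = 7x^2 + 14.

D is the region 0 ≤ x ≤ 3, 0 ≤ y ≤ 1. Evaluating the double integral:

    ∬_D (7x^2 + 14) dA = ∫_0^{3} ∫_0^{1} (7x^2 + 14) dy dx.

Inner (y from 0 to 1): 7x^2 + 14.
Outer (x from 0 to 3): 105.

Therefore ∮_C P dx + Q dy = 105.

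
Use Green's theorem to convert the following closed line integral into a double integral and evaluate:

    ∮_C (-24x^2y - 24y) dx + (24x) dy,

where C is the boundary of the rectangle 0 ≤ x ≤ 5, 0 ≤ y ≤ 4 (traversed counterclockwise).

Green's theorem converts the closed line integral into a double integral over the enclosed region D:

    ∮_C P dx + Q dy = ∬_D (∂Q/∂x - ∂P/∂y) dA.

Here P = -24x^2y - 24y, Q = 24x, so

    ∂Q/∂x = 24,    ∂P/∂y = -24x^2 - 24,
    ∂Q/∂x - ∂P/∂y = 24x^2 + 48.

D is the region 0 ≤ x ≤ 5, 0 ≤ y ≤ 4. Evaluating the double integral:

    ∬_D (24x^2 + 48) dA = ∫_0^{5} ∫_0^{4} (24x^2 + 48) dy dx.

Inner (y from 0 to 4): 96x^2 + 192.
Outer (x from 0 to 5): 4960.

Therefore ∮_C P dx + Q dy = 4960.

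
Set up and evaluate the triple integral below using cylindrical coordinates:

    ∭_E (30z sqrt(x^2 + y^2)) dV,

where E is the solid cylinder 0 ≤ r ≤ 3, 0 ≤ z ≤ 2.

In cylindrical coordinates, x = r cos(θ), y = r sin(θ), z = z, and dV = r dr dθ dz.

The integrand becomes 30r z, so

    ∭_E (30z sqrt(x^2 + y^2)) dV = ∫_{0}^{2π} ∫_{0}^{3} ∫_{0}^{2} (30r z) · r dz dr dθ.

Inner (z): 60r^2.
Middle (r from 0 to 3): 540.
Outer (θ): 1080π.

Therefore the triple integral equals 1080π.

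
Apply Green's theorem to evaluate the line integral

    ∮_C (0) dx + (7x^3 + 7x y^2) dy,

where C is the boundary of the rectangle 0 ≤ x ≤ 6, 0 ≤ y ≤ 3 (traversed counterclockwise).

Green's theorem converts the closed line integral into a double integral over the enclosed region D:

    ∮_C P dx + Q dy = ∬_D (∂Q/∂x - ∂P/∂y) dA.

Here P = 0, Q = 7x^3 + 7x y^2, so

    ∂Q/∂x = 21x^2 + 7y^2,    ∂P/∂y = 0,
    ∂Q/∂x - ∂P/∂y = 21x^2 + 7y^2.

D is the region 0 ≤ x ≤ 6, 0 ≤ y ≤ 3. Evaluating the double integral:

    ∬_D (21x^2 + 7y^2) dA = ∫_0^{6} ∫_0^{3} (21x^2 + 7y^2) dy dx.

Inner (y from 0 to 3): 63x^2 + 63.
Outer (x from 0 to 6): 4914.

Therefore ∮_C P dx + Q dy = 4914.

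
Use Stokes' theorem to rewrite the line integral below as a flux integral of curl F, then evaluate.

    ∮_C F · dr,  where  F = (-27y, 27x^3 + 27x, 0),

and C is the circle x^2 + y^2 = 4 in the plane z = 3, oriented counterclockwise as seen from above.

Let S be the flat disk x^2 + y^2 ≤ 4 in the plane z = 3, with upward unit normal n̂ = ẑ. By Stokes' theorem,

    ∮_C F · dr = ∬_S (∇ × F) · n̂ dS = ∬_D (curl F)_z dA,

where D is the disk x^2 + y^2 ≤ 4.

Compute the curl of F = (-27y, 27x^3 + 27x, 0):
    (∇ × F)_x = ∂F_z/∂y - ∂F_y/∂z = 0,
    (∇ × F)_y = ∂F_x/∂z - ∂F_z/∂x = 0,
    (∇ × F)_z = ∂F_y/∂x - ∂F_x/∂y = 81x^2 + 54.

On z = 3, (curl F)_z = 81x^2 + 54.

Convert to polar (x = r cos θ, y = r sin θ, dA = r dr dθ); the integrand becomes 81r^2cos(θ)^2 + 54, so

    ∬_D (curl F)_z dA = ∫_0^{2π} ∫_0^{2} (81r^2cos(θ)^2 + 54) · r dr dθ.

Inner (r from 0 to 2): 324cos(θ)^2 + 108.
Outer (θ from 0 to 2π): 540π.

Therefore ∮_C F · dr = 540π.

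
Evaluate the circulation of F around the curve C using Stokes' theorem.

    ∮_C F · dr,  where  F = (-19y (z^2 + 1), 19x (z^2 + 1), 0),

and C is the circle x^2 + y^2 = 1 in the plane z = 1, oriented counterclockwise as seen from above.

Let S be the flat disk x^2 + y^2 ≤ 1 in the plane z = 1, with upward unit normal n̂ = ẑ. By Stokes' theorem,

    ∮_C F · dr = ∬_S (∇ × F) · n̂ dS = ∬_D (curl F)_z dA,

where D is the disk x^2 + y^2 ≤ 1.

Compute the curl of F = (-19y (z^2 + 1), 19x (z^2 + 1), 0):
    (∇ × F)_x = ∂F_z/∂y - ∂F_y/∂z = -38x z,
    (∇ × F)_y = ∂F_x/∂z - ∂F_z/∂x = -38y z,
    (∇ × F)_z = ∂F_y/∂x - ∂F_x/∂y = 38z^2 + 38.

On z = 1, (curl F)_z = 76.

Convert to polar (x = r cos θ, y = r sin θ, dA = r dr dθ); the integrand becomes 76, so

    ∬_D (curl F)_z dA = ∫_0^{2π} ∫_0^{1} (76) · r dr dθ.

Inner (r from 0 to 1): 38.
Outer (θ from 0 to 2π): 76π.

Therefore ∮_C F · dr = 76π.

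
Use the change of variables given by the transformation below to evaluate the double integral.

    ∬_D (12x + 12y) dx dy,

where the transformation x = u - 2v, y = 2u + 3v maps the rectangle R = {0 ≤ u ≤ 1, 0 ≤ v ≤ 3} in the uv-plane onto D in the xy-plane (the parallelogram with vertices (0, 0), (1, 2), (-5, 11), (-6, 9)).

Compute the Jacobian determinant of (x, y) with respect to (u, v):

    ∂(x,y)/∂(u,v) = | 1  -2 | = (1)(3) - (-2)(2) = 7.
                   | 2  3 |

Its absolute value is |J| = 7 (the area scaling factor).

Substituting x = u - 2v, y = 2u + 3v into the integrand,

    12x + 12y → 36u + 12v,

so the integral becomes

    ∬_R (36u + 12v) · |J| du dv = ∫_0^1 ∫_0^3 (252u + 84v) dv du.

Inner (v): 756u + 378.
Outer (u): 756.

Therefore ∬_D (12x + 12y) dx dy = 756.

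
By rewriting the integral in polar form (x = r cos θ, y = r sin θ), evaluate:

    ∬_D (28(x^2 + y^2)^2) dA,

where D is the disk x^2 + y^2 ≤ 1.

The region D is 0 ≤ r ≤ 1, 0 ≤ θ ≤ 2π in polar coordinates, where x = r cos(θ), y = r sin(θ), and dA = r dr dθ.

Under the substitution, the integrand becomes 28r^4, so

    ∬_D (28(x^2 + y^2)^2) dA = ∫_{0}^{2π} ∫_{0}^{1} (28r^4) · r dr dθ.

Inner integral (in r): ∫_{0}^{1} (28r^4) · r dr = 14/3.

Outer integral (in θ): ∫_{0}^{2π} (14/3) dθ = 28π/3.

Therefore ∬_D (28(x^2 + y^2)^2) dA = 28π/3.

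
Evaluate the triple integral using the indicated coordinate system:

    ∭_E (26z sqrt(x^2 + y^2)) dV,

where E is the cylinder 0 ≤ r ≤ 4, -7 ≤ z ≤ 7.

In cylindrical coordinates, x = r cos(θ), y = r sin(θ), z = z, and dV = r dr dθ dz.

The integrand becomes 26r z, so

    ∭_E (26z sqrt(x^2 + y^2)) dV = ∫_{0}^{2π} ∫_{0}^{4} ∫_{-7}^{7} (26r z) · r dz dr dθ.

Inner (z): 0.
Middle (r from 0 to 4): 0.
Outer (θ): 0.

Therefore the triple integral equals 0.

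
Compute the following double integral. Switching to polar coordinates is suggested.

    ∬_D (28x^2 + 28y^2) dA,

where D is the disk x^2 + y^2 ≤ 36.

The region D is 0 ≤ r ≤ 6, 0 ≤ θ ≤ 2π in polar coordinates, where x = r cos(θ), y = r sin(θ), and dA = r dr dθ.

Under the substitution, the integrand becomes 28r^2, so

    ∬_D (28x^2 + 28y^2) dA = ∫_{0}^{2π} ∫_{0}^{6} (28r^2) · r dr dθ.

Inner integral (in r): ∫_{0}^{6} (28r^2) · r dr = 9072.

Outer integral (in θ): ∫_{0}^{2π} (9072) dθ = 18144π.

Therefore ∬_D (28x^2 + 28y^2) dA = 18144π.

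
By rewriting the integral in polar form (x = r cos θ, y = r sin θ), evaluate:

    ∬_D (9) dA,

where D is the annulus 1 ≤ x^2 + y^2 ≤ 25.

The region D is 1 ≤ r ≤ 5, 0 ≤ θ ≤ 2π in polar coordinates, where x = r cos(θ), y = r sin(θ), and dA = r dr dθ.

Under the substitution, the integrand becomes 9, so

    ∬_D (9) dA = ∫_{0}^{2π} ∫_{1}^{5} (9) · r dr dθ.

Inner integral (in r): ∫_{1}^{5} (9) · r dr = 108.

Outer integral (in θ): ∫_{0}^{2π} (108) dθ = 216π.

Therefore ∬_D (9) dA = 216π.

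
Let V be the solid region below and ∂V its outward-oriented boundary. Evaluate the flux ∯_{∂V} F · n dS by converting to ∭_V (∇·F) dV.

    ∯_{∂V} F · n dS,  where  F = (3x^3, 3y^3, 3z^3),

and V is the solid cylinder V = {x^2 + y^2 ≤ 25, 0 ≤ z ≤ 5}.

By the divergence theorem,

    ∯_{∂V} F · n dS = ∭_V (∇ · F) dV.

Compute the divergence:
    ∇ · F = ∂F_x/∂x + ∂F_y/∂y + ∂F_z/∂z = 9x^2 + 9y^2 + 9z^2.

In cylindrical coordinates, x = r cos(θ), y = r sin(θ), z = z, dV = r dr dθ dz, with 0 ≤ r ≤ 5, 0 ≤ θ ≤ 2π, 0 ≤ z ≤ 5.

The integrand, after substitution and multiplying by the volume element, becomes (9r^2 + 9z^2) · r, so

    ∭_V (∇·F) dV = ∫_0^{2π} ∫_0^{5} ∫_0^{5} (9r^2 + 9z^2) · r dz dr dθ.

Inner (z from 0 to 5): 45r^3 + 375r.
Middle (r from 0 to 5): 46875/4.
Outer (θ from 0 to 2π): 46875π/2.

Therefore ∯_{∂V} F · n dS = 46875π/2.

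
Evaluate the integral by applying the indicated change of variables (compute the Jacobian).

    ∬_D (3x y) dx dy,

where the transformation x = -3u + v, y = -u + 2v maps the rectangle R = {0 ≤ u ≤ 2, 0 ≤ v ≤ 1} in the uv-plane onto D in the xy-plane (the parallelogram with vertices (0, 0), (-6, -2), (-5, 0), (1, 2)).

Compute the Jacobian determinant of (x, y) with respect to (u, v):

    ∂(x,y)/∂(u,v) = | -3  1 | = (-3)(2) - (1)(-1) = -5.
                   | -1  2 |

Its absolute value is |J| = 5 (the area scaling factor).

Substituting x = -3u + v, y = -u + 2v into the integrand,

    3x y → 9u^2 - 21u v + 6v^2,

so the integral becomes

    ∬_R (9u^2 - 21u v + 6v^2) · |J| du dv = ∫_0^2 ∫_0^1 (45u^2 - 105u v + 30v^2) dv du.

Inner (v): 45u^2 - 105u/2 + 10.
Outer (u): 35.

Therefore ∬_D (3x y) dx dy = 35.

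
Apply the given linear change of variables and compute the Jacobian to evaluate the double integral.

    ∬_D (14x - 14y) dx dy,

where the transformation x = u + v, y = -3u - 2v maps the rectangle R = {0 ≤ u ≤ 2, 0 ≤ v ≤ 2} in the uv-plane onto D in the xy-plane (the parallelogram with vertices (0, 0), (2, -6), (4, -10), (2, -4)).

Compute the Jacobian determinant of (x, y) with respect to (u, v):

    ∂(x,y)/∂(u,v) = | 1  1 | = (1)(-2) - (1)(-3) = 1.
                   | -3  -2 |

Its absolute value is |J| = 1 (the area scaling factor).

Substituting x = u + v, y = -3u - 2v into the integrand,

    14x - 14y → 56u + 42v,

so the integral becomes

    ∬_R (56u + 42v) · |J| du dv = ∫_0^2 ∫_0^2 (56u + 42v) dv du.

Inner (v): 112u + 84.
Outer (u): 392.

Therefore ∬_D (14x - 14y) dx dy = 392.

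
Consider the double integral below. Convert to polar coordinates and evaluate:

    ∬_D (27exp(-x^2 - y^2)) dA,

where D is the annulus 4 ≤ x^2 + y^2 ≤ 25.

The region D is 2 ≤ r ≤ 5, 0 ≤ θ ≤ 2π in polar coordinates, where x = r cos(θ), y = r sin(θ), and dA = r dr dθ.

Under the substitution, the integrand becomes 27exp(-r^2), so

    ∬_D (27exp(-x^2 - y^2)) dA = ∫_{0}^{2π} ∫_{2}^{5} (27exp(-r^2)) · r dr dθ.

Inner integral (in r): ∫_{2}^{5} (27exp(-r^2)) · r dr = -(27 - 27exp(21))exp(-25)/2.

Outer integral (in θ): ∫_{0}^{2π} (-(27 - 27exp(21))exp(-25)/2) dθ = -27π (1 - exp(21))exp(-25).

Therefore ∬_D (27exp(-x^2 - y^2)) dA = -27π (1 - exp(21))exp(-25).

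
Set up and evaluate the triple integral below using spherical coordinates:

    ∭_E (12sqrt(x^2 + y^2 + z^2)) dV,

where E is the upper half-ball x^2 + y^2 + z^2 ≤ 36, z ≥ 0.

In spherical coordinates, x = ρ sin(φ) cos(θ), y = ρ sin(φ) sin(θ), z = ρ cos(φ), and dV = ρ^2 sin(φ) dρ dφ dθ.

The integrand becomes 12ρ, so

    ∭_E (12sqrt(x^2 + y^2 + z^2)) dV = ∫_{0}^{2π} ∫_{0}^{π/2} ∫_{0}^{6} (12ρ) · ρ^2 sin(φ) dρ dφ dθ.

Inner (ρ): 3888sin(φ).
Middle (φ): 3888.
Outer (θ): 7776π.

Therefore the triple integral equals 7776π.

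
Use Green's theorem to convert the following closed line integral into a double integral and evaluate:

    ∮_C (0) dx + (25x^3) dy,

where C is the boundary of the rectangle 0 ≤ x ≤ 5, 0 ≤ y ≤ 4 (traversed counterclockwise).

Green's theorem converts the closed line integral into a double integral over the enclosed region D:

    ∮_C P dx + Q dy = ∬_D (∂Q/∂x - ∂P/∂y) dA.

Here P = 0, Q = 25x^3, so

    ∂Q/∂x = 75x^2,    ∂P/∂y = 0,
    ∂Q/∂x - ∂P/∂y = 75x^2.

D is the region 0 ≤ x ≤ 5, 0 ≤ y ≤ 4. Evaluating the double integral:

    ∬_D (75x^2) dA = ∫_0^{5} ∫_0^{4} (75x^2) dy dx.

Inner (y from 0 to 4): 300x^2.
Outer (x from 0 to 5): 12500.

Therefore ∮_C P dx + Q dy = 12500.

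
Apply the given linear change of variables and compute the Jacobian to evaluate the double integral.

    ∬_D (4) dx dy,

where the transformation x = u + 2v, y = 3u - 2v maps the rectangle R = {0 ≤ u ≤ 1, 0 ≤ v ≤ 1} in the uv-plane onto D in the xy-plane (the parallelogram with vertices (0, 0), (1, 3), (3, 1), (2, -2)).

Compute the Jacobian determinant of (x, y) with respect to (u, v):

    ∂(x,y)/∂(u,v) = | 1  2 | = (1)(-2) - (2)(3) = -8.
                   | 3  -2 |

Its absolute value is |J| = 8 (the area scaling factor).

Substituting x = u + 2v, y = 3u - 2v into the integrand,

    4 → 4,

so the integral becomes

    ∬_R (4) · |J| du dv = ∫_0^1 ∫_0^1 (32) dv du.

Inner (v): 32.
Outer (u): 32.

Therefore ∬_D (4) dx dy = 32.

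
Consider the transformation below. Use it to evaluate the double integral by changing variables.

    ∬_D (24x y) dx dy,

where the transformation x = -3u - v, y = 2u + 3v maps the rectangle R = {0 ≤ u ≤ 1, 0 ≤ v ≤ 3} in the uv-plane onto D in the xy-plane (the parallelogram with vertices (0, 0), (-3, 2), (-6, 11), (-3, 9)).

Compute the Jacobian determinant of (x, y) with respect to (u, v):

    ∂(x,y)/∂(u,v) = | -3  -1 | = (-3)(3) - (-1)(2) = -7.
                   | 2  3 |

Its absolute value is |J| = 7 (the area scaling factor).

Substituting x = -3u - v, y = 2u + 3v into the integrand,

    24x y → -144u^2 - 264u v - 72v^2,

so the integral becomes

    ∬_R (-144u^2 - 264u v - 72v^2) · |J| du dv = ∫_0^1 ∫_0^3 (-1008u^2 - 1848u v - 504v^2) dv du.

Inner (v): -3024u^2 - 8316u - 4536.
Outer (u): -9702.

Therefore ∬_D (24x y) dx dy = -9702.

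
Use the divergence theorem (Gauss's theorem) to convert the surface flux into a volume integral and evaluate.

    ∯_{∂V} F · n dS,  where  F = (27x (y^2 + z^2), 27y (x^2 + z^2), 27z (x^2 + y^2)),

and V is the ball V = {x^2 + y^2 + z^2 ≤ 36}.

By the divergence theorem,

    ∯_{∂V} F · n dS = ∭_V (∇ · F) dV.

Compute the divergence:
    ∇ · F = ∂F_x/∂x + ∂F_y/∂y + ∂F_z/∂z = 27y^2 + 27z^2 + 27x^2 + 27z^2 + 27x^2 + 27y^2 = 54x^2 + 54y^2 + 54z^2.

In spherical coordinates, x = ρ sin(φ) cos(θ), y = ρ sin(φ) sin(θ), z = ρ cos(φ), dV = ρ^2 sin(φ) dρ dφ dθ, with 0 ≤ ρ ≤ 6, 0 ≤ φ ≤ π, 0 ≤ θ ≤ 2π.

The integrand, after substitution and multiplying by the volume element, becomes (54ρ^2) · ρ^2 sin(φ), so

    ∭_V (∇·F) dV = ∫_0^{2π} ∫_0^{π} ∫_0^{6} (54ρ^2) · ρ^2 sin(φ) dρ dφ dθ.

Inner (ρ from 0 to 6): 419904sin(φ)/5.
Middle (φ from 0 to π): 839808/5.
Outer (θ from 0 to 2π): 1679616π/5.

Therefore ∯_{∂V} F · n dS = 1679616π/5.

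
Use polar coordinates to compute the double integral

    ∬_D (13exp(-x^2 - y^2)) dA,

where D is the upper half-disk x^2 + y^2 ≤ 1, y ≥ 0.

The region D is 0 ≤ r ≤ 1, 0 ≤ θ ≤ π in polar coordinates, where x = r cos(θ), y = r sin(θ), and dA = r dr dθ.

Under the substitution, the integrand becomes 13exp(-r^2), so

    ∬_D (13exp(-x^2 - y^2)) dA = ∫_{0}^{π} ∫_{0}^{1} (13exp(-r^2)) · r dr dθ.

Inner integral (in r): ∫_{0}^{1} (13exp(-r^2)) · r dr = 13/2 - 13exp(-1)/2.

Outer integral (in θ): ∫_{0}^{π} (13/2 - 13exp(-1)/2) dθ = -13π (1 - e)exp(-1)/2.

Therefore ∬_D (13exp(-x^2 - y^2)) dA = -13π (1 - e)exp(-1)/2.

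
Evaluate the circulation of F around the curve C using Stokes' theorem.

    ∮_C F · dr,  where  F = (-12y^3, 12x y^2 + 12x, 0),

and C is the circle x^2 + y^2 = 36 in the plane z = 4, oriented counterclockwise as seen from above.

Let S be the flat disk x^2 + y^2 ≤ 36 in the plane z = 4, with upward unit normal n̂ = ẑ. By Stokes' theorem,

    ∮_C F · dr = ∬_S (∇ × F) · n̂ dS = ∬_D (curl F)_z dA,

where D is the disk x^2 + y^2 ≤ 36.

Compute the curl of F = (-12y^3, 12x y^2 + 12x, 0):
    (∇ × F)_x = ∂F_z/∂y - ∂F_y/∂z = 0,
    (∇ × F)_y = ∂F_x/∂z - ∂F_z/∂x = 0,
    (∇ × F)_z = ∂F_y/∂x - ∂F_x/∂y = 48y^2 + 12.

On z = 4, (curl F)_z = 48y^2 + 12.

Convert to polar (x = r cos θ, y = r sin θ, dA = r dr dθ); the integrand becomes 48r^2sin(θ)^2 + 12, so

    ∬_D (curl F)_z dA = ∫_0^{2π} ∫_0^{6} (48r^2sin(θ)^2 + 12) · r dr dθ.

Inner (r from 0 to 6): 15552sin(θ)^2 + 216.
Outer (θ from 0 to 2π): 15984π.

Therefore ∮_C F · dr = 15984π.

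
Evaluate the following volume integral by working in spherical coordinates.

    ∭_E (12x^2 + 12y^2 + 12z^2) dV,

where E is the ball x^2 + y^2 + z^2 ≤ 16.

In spherical coordinates, x = ρ sin(φ) cos(θ), y = ρ sin(φ) sin(θ), z = ρ cos(φ), and dV = ρ^2 sin(φ) dρ dφ dθ.

The integrand becomes 12ρ^2, so

    ∭_E (12x^2 + 12y^2 + 12z^2) dV = ∫_{0}^{2π} ∫_{0}^{π} ∫_{0}^{4} (12ρ^2) · ρ^2 sin(φ) dρ dφ dθ.

Inner (ρ): 12288sin(φ)/5.
Middle (φ): 24576/5.
Outer (θ): 49152π/5.

Therefore the triple integral equals 49152π/5.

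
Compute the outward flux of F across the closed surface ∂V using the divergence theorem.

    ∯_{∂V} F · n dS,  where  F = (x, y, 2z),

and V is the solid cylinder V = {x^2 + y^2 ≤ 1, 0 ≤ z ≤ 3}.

By the divergence theorem,

    ∯_{∂V} F · n dS = ∭_V (∇ · F) dV.

Compute the divergence:
    ∇ · F = ∂F_x/∂x + ∂F_y/∂y + ∂F_z/∂z = 1 + 1 + 2 = 4.

In cylindrical coordinates, x = r cos(θ), y = r sin(θ), z = z, dV = r dr dθ dz, with 0 ≤ r ≤ 1, 0 ≤ θ ≤ 2π, 0 ≤ z ≤ 3.

The integrand, after substitution and multiplying by the volume element, becomes (4) · r, so

    ∭_V (∇·F) dV = ∫_0^{2π} ∫_0^{1} ∫_0^{3} (4) · r dz dr dθ.

Inner (z from 0 to 3): 12r.
Middle (r from 0 to 1): 6.
Outer (θ from 0 to 2π): 12π.

Therefore ∯_{∂V} F · n dS = 12π.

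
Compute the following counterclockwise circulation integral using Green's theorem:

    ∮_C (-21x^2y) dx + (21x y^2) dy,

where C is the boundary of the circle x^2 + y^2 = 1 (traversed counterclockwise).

Green's theorem converts the closed line integral into a double integral over the enclosed region D:

    ∮_C P dx + Q dy = ∬_D (∂Q/∂x - ∂P/∂y) dA.

Here P = -21x^2y, Q = 21x y^2, so

    ∂Q/∂x = 21y^2,    ∂P/∂y = -21x^2,
    ∂Q/∂x - ∂P/∂y = 21x^2 + 21y^2.

D is the region x^2 + y^2 ≤ 1. Evaluating the double integral:

In polar coordinates (x = r cos θ, y = r sin θ, dA = r dr dθ) the integrand becomes 21r^2, so

    ∬_D (21x^2 + 21y^2) dA = ∫_0^{2π} ∫_0^{1} (21r^2) · r dr dθ.

Inner (r from 0 to 1): 21/4.
Outer (θ from 0 to 2π): 21π/2.

Therefore ∮_C P dx + Q dy = 21π/2.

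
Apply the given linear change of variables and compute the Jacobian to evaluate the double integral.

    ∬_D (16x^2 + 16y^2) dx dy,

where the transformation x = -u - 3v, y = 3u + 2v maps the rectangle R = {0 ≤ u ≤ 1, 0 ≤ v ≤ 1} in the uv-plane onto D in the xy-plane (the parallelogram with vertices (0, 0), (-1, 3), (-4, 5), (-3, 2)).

Compute the Jacobian determinant of (x, y) with respect to (u, v):

    ∂(x,y)/∂(u,v) = | -1  -3 | = (-1)(2) - (-3)(3) = 7.
                   | 3  2 |

Its absolute value is |J| = 7 (the area scaling factor).

Substituting x = -u - 3v, y = 3u + 2v into the integrand,

    16x^2 + 16y^2 → 160u^2 + 288u v + 208v^2,

so the integral becomes

    ∬_R (160u^2 + 288u v + 208v^2) · |J| du dv = ∫_0^1 ∫_0^1 (1120u^2 + 2016u v + 1456v^2) dv du.

Inner (v): 1120u^2 + 1008u + 1456/3.
Outer (u): 4088/3.

Therefore ∬_D (16x^2 + 16y^2) dx dy = 4088/3.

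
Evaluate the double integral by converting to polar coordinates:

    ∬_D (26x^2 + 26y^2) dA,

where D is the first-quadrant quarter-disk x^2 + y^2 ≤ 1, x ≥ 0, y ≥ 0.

The region D is 0 ≤ r ≤ 1, 0 ≤ θ ≤ π/2 in polar coordinates, where x = r cos(θ), y = r sin(θ), and dA = r dr dθ.

Under the substitution, the integrand becomes 26r^2, so

    ∬_D (26x^2 + 26y^2) dA = ∫_{0}^{π/2} ∫_{0}^{1} (26r^2) · r dr dθ.

Inner integral (in r): ∫_{0}^{1} (26r^2) · r dr = 13/2.

Outer integral (in θ): ∫_{0}^{π/2} (13/2) dθ = 13π/4.

Therefore ∬_D (26x^2 + 26y^2) dA = 13π/4.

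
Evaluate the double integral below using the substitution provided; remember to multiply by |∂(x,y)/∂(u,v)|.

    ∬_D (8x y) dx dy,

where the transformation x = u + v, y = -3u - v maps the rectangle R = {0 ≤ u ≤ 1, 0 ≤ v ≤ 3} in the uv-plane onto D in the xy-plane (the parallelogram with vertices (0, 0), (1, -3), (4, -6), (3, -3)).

Compute the Jacobian determinant of (x, y) with respect to (u, v):

    ∂(x,y)/∂(u,v) = | 1  1 | = (1)(-1) - (1)(-3) = 2.
                   | -3  -1 |

Its absolute value is |J| = 2 (the area scaling factor).

Substituting x = u + v, y = -3u - v into the integrand,

    8x y → -24u^2 - 32u v - 8v^2,

so the integral becomes

    ∬_R (-24u^2 - 32u v - 8v^2) · |J| du dv = ∫_0^1 ∫_0^3 (-48u^2 - 64u v - 16v^2) dv du.

Inner (v): -144u^2 - 288u - 144.
Outer (u): -336.

Therefore ∬_D (8x y) dx dy = -336.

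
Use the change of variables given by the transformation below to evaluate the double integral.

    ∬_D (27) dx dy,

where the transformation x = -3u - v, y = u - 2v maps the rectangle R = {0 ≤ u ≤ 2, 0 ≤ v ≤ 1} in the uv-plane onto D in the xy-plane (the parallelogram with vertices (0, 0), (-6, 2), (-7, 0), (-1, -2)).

Compute the Jacobian determinant of (x, y) with respect to (u, v):

    ∂(x,y)/∂(u,v) = | -3  -1 | = (-3)(-2) - (-1)(1) = 7.
                   | 1  -2 |

Its absolute value is |J| = 7 (the area scaling factor).

Substituting x = -3u - v, y = u - 2v into the integrand,

    27 → 27,

so the integral becomes

    ∬_R (27) · |J| du dv = ∫_0^2 ∫_0^1 (189) dv du.

Inner (v): 189.
Outer (u): 378.

Therefore ∬_D (27) dx dy = 378.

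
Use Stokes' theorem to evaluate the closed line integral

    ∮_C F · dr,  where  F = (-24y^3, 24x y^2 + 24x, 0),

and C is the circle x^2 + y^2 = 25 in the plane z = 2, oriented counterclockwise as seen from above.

Let S be the flat disk x^2 + y^2 ≤ 25 in the plane z = 2, with upward unit normal n̂ = ẑ. By Stokes' theorem,

    ∮_C F · dr = ∬_S (∇ × F) · n̂ dS = ∬_D (curl F)_z dA,

where D is the disk x^2 + y^2 ≤ 25.

Compute the curl of F = (-24y^3, 24x y^2 + 24x, 0):
    (∇ × F)_x = ∂F_z/∂y - ∂F_y/∂z = 0,
    (∇ × F)_y = ∂F_x/∂z - ∂F_z/∂x = 0,
    (∇ × F)_z = ∂F_y/∂x - ∂F_x/∂y = 96y^2 + 24.

On z = 2, (curl F)_z = 96y^2 + 24.

Convert to polar (x = r cos θ, y = r sin θ, dA = r dr dθ); the integrand becomes 96r^2sin(θ)^2 + 24, so

    ∬_D (curl F)_z dA = ∫_0^{2π} ∫_0^{5} (96r^2sin(θ)^2 + 24) · r dr dθ.

Inner (r from 0 to 5): 15000sin(θ)^2 + 300.
Outer (θ from 0 to 2π): 15600π.

Therefore ∮_C F · dr = 15600π.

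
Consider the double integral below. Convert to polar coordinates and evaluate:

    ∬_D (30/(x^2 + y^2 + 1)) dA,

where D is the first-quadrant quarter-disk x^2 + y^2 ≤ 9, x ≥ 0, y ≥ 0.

The region D is 0 ≤ r ≤ 3, 0 ≤ θ ≤ π/2 in polar coordinates, where x = r cos(θ), y = r sin(θ), and dA = r dr dθ.

Under the substitution, the integrand becomes 30/(r^2 + 1), so

    ∬_D (30/(x^2 + y^2 + 1)) dA = ∫_{0}^{π/2} ∫_{0}^{3} (30/(r^2 + 1)) · r dr dθ.

Inner integral (in r): ∫_{0}^{3} (30/(r^2 + 1)) · r dr = log(1000000000000000).

Outer integral (in θ): ∫_{0}^{π/2} (log(1000000000000000)) dθ = log(1000000000000000^(π/2)).

Therefore ∬_D (30/(x^2 + y^2 + 1)) dA = log(1000000000000000^(π/2)).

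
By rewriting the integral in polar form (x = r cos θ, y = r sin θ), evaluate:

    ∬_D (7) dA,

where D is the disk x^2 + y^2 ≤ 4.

The region D is 0 ≤ r ≤ 2, 0 ≤ θ ≤ 2π in polar coordinates, where x = r cos(θ), y = r sin(θ), and dA = r dr dθ.

Under the substitution, the integrand becomes 7, so

    ∬_D (7) dA = ∫_{0}^{2π} ∫_{0}^{2} (7) · r dr dθ.

Inner integral (in r): ∫_{0}^{2} (7) · r dr = 14.

Outer integral (in θ): ∫_{0}^{2π} (14) dθ = 28π.

Therefore ∬_D (7) dA = 28π.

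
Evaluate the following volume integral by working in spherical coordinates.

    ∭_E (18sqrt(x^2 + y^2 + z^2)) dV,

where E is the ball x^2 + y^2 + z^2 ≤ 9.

In spherical coordinates, x = ρ sin(φ) cos(θ), y = ρ sin(φ) sin(θ), z = ρ cos(φ), and dV = ρ^2 sin(φ) dρ dφ dθ.

The integrand becomes 18ρ, so

    ∭_E (18sqrt(x^2 + y^2 + z^2)) dV = ∫_{0}^{2π} ∫_{0}^{π} ∫_{0}^{3} (18ρ) · ρ^2 sin(φ) dρ dφ dθ.

Inner (ρ): 729sin(φ)/2.
Middle (φ): 729.
Outer (θ): 1458π.

Therefore the triple integral equals 1458π.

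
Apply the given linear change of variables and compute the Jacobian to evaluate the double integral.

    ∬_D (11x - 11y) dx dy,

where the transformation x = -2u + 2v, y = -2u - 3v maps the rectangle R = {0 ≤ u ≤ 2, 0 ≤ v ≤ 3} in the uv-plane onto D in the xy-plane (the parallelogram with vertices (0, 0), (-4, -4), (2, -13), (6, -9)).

Compute the Jacobian determinant of (x, y) with respect to (u, v):

    ∂(x,y)/∂(u,v) = | -2  2 | = (-2)(-3) - (2)(-2) = 10.
                   | -2  -3 |

Its absolute value is |J| = 10 (the area scaling factor).

Substituting x = -2u + 2v, y = -2u - 3v into the integrand,

    11x - 11y → 55v,

so the integral becomes

    ∬_R (55v) · |J| du dv = ∫_0^2 ∫_0^3 (550v) dv du.

Inner (v): 2475.
Outer (u): 4950.

Therefore ∬_D (11x - 11y) dx dy = 4950.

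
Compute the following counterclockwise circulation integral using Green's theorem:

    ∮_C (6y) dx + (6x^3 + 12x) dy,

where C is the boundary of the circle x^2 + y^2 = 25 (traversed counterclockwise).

Green's theorem converts the closed line integral into a double integral over the enclosed region D:

    ∮_C P dx + Q dy = ∬_D (∂Q/∂x - ∂P/∂y) dA.

Here P = 6y, Q = 6x^3 + 12x, so

    ∂Q/∂x = 18x^2 + 12,    ∂P/∂y = 6,
    ∂Q/∂x - ∂P/∂y = 18x^2 + 6.

D is the region x^2 + y^2 ≤ 25. Evaluating the double integral:

In polar coordinates (x = r cos θ, y = r sin θ, dA = r dr dθ) the integrand becomes 18r^2cos(θ)^2 + 6, so

    ∬_D (18x^2 + 6) dA = ∫_0^{2π} ∫_0^{5} (18r^2cos(θ)^2 + 6) · r dr dθ.

Inner (r from 0 to 5): 5625cos(θ)^2/2 + 75.
Outer (θ from 0 to 2π): 5925π/2.

Therefore ∮_C P dx + Q dy = 5925π/2.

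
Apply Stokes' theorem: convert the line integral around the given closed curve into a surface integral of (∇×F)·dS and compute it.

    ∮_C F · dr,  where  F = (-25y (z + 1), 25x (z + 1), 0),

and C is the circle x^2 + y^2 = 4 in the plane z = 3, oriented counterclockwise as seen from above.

Let S be the flat disk x^2 + y^2 ≤ 4 in the plane z = 3, with upward unit normal n̂ = ẑ. By Stokes' theorem,

    ∮_C F · dr = ∬_S (∇ × F) · n̂ dS = ∬_D (curl F)_z dA,

where D is the disk x^2 + y^2 ≤ 4.

Compute the curl of F = (-25y (z + 1), 25x (z + 1), 0):
    (∇ × F)_x = ∂F_z/∂y - ∂F_y/∂z = -25x,
    (∇ × F)_y = ∂F_x/∂z - ∂F_z/∂x = -25y,
    (∇ × F)_z = ∂F_y/∂x - ∂F_x/∂y = 50z + 50.

On z = 3, (curl F)_z = 200.

Convert to polar (x = r cos θ, y = r sin θ, dA = r dr dθ); the integrand becomes 200, so

    ∬_D (curl F)_z dA = ∫_0^{2π} ∫_0^{2} (200) · r dr dθ.

Inner (r from 0 to 2): 400.
Outer (θ from 0 to 2π): 800π.

Therefore ∮_C F · dr = 800π.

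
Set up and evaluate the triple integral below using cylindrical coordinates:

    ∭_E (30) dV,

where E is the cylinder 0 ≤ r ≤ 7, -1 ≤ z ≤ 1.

In cylindrical coordinates, x = r cos(θ), y = r sin(θ), z = z, and dV = r dr dθ dz.

The integrand becomes 30, so

    ∭_E (30) dV = ∫_{0}^{2π} ∫_{0}^{7} ∫_{-1}^{1} (30) · r dz dr dθ.

Inner (z): 60r.
Middle (r from 0 to 7): 1470.
Outer (θ): 2940π.

Therefore the triple integral equals 2940π.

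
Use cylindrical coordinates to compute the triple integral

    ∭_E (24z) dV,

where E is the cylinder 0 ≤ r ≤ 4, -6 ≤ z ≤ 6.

In cylindrical coordinates, x = r cos(θ), y = r sin(θ), z = z, and dV = r dr dθ dz.

The integrand becomes 24z, so

    ∭_E (24z) dV = ∫_{0}^{2π} ∫_{0}^{4} ∫_{-6}^{6} (24z) · r dz dr dθ.

Inner (z): 0.
Middle (r from 0 to 4): 0.
Outer (θ): 0.

Therefore the triple integral equals 0.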